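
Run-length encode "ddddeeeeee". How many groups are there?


Input: ddddeeeeee
Scanning for consecutive runs:
  Group 1: 'd' x 4 (positions 0-3)
  Group 2: 'e' x 6 (positions 4-9)
Total groups: 2

2


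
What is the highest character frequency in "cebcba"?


Input: cebcba
Character counts:
  'a': 1
  'b': 2
  'c': 2
  'e': 1
Maximum frequency: 2

2


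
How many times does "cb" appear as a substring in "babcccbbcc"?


Searching for "cb" in "babcccbbcc"
Scanning each position:
  Position 0: "ba" => no
  Position 1: "ab" => no
  Position 2: "bc" => no
  Position 3: "cc" => no
  Position 4: "cc" => no
  Position 5: "cb" => MATCH
  Position 6: "bb" => no
  Position 7: "bc" => no
  Position 8: "cc" => no
Total occurrences: 1

1


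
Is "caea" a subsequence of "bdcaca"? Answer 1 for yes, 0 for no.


Check if "caea" is a subsequence of "bdcaca"
Greedy scan:
  Position 0 ('b'): no match needed
  Position 1 ('d'): no match needed
  Position 2 ('c'): matches sub[0] = 'c'
  Position 3 ('a'): matches sub[1] = 'a'
  Position 4 ('c'): no match needed
  Position 5 ('a'): no match needed
Only matched 2/4 characters => not a subsequence

0


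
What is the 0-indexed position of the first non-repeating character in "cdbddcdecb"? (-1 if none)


Input: cdbddcdecb
Character frequencies:
  'b': 2
  'c': 3
  'd': 4
  'e': 1
Scanning left to right for freq == 1:
  Position 0 ('c'): freq=3, skip
  Position 1 ('d'): freq=4, skip
  Position 2 ('b'): freq=2, skip
  Position 3 ('d'): freq=4, skip
  Position 4 ('d'): freq=4, skip
  Position 5 ('c'): freq=3, skip
  Position 6 ('d'): freq=4, skip
  Position 7 ('e'): unique! => answer = 7

7


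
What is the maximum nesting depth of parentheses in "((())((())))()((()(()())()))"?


Input: "((())((())))()((()(()())()))"
Tracking depth:
  Position 0 '(': depth becomes 1
  Position 1 '(': depth becomes 2
  Position 2 '(': depth becomes 3
  Position 3 ')': depth becomes 2
  Position 4 ')': depth becomes 1
  Position 5 '(': depth becomes 2
  Position 6 '(': depth becomes 3
  Position 7 '(': depth becomes 4
  Position 8 ')': depth becomes 3
  Position 9 ')': depth becomes 2
  Position 10 ')': depth becomes 1
  Position 11 ')': depth becomes 0
  Position 12 '(': depth becomes 1
  Position 13 ')': depth becomes 0
  Position 14 '(': depth becomes 1
  Position 15 '(': depth becomes 2
  Position 16 '(': depth becomes 3
  Position 17 ')': depth becomes 2
  Position 18 '(': depth becomes 3
  Position 19 '(': depth becomes 4
  Position 20 ')': depth becomes 3
  Position 21 '(': depth becomes 4
  Position 22 ')': depth becomes 3
  Position 23 ')': depth becomes 2
  Position 24 '(': depth becomes 3
  Position 25 ')': depth becomes 2
  Position 26 ')': depth becomes 1
  Position 27 ')': depth becomes 0
Maximum depth reached: 4

4


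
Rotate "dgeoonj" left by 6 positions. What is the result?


Input: "dgeoonj", rotate left by 6
First 6 characters: "dgeoon"
Remaining characters: "j"
Concatenate remaining + first: "j" + "dgeoon" = "jdgeoon"

jdgeoon


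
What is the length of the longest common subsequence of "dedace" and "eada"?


LCS of "dedace" and "eada"
DP table:
           e    a    d    a
      0    0    0    0    0
  d   0    0    0    1    1
  e   0    1    1    1    1
  d   0    1    1    2    2
  a   0    1    2    2    3
  c   0    1    2    2    3
  e   0    1    2    2    3
LCS length = dp[6][4] = 3

3


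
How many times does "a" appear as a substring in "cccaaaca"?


Searching for "a" in "cccaaaca"
Scanning each position:
  Position 0: "c" => no
  Position 1: "c" => no
  Position 2: "c" => no
  Position 3: "a" => MATCH
  Position 4: "a" => MATCH
  Position 5: "a" => MATCH
  Position 6: "c" => no
  Position 7: "a" => MATCH
Total occurrences: 4

4


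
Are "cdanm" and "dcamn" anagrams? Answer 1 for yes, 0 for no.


Strings: "cdanm", "dcamn"
Sorted first:  acdmn
Sorted second: acdmn
Sorted forms match => anagrams

1


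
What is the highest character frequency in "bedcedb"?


Input: bedcedb
Character counts:
  'b': 2
  'c': 1
  'd': 2
  'e': 2
Maximum frequency: 2

2


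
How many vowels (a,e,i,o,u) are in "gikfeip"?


Input: gikfeip
Checking each character:
  'g' at position 0: consonant
  'i' at position 1: vowel (running total: 1)
  'k' at position 2: consonant
  'f' at position 3: consonant
  'e' at position 4: vowel (running total: 2)
  'i' at position 5: vowel (running total: 3)
  'p' at position 6: consonant
Total vowels: 3

3


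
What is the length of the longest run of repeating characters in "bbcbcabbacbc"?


Input: "bbcbcabbacbc"
Scanning for longest run:
  Position 1 ('b'): continues run of 'b', length=2
  Position 2 ('c'): new char, reset run to 1
  Position 3 ('b'): new char, reset run to 1
  Position 4 ('c'): new char, reset run to 1
  Position 5 ('a'): new char, reset run to 1
  Position 6 ('b'): new char, reset run to 1
  Position 7 ('b'): continues run of 'b', length=2
  Position 8 ('a'): new char, reset run to 1
  Position 9 ('c'): new char, reset run to 1
  Position 10 ('b'): new char, reset run to 1
  Position 11 ('c'): new char, reset run to 1
Longest run: 'b' with length 2

2


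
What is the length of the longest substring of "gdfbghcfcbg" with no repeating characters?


Input: "gdfbghcfcbg"
Sliding window (track last position of each char):
  Position 0 ('g'): window [0,0] length 1 -- new best
  Position 1 ('d'): window [0,1] length 2 -- new best
  Position 2 ('f'): window [0,2] length 3 -- new best
  Position 3 ('b'): window [0,3] length 4 -- new best
  Position 4 ('g'): repeat (last at 0), move window start to 1
  Position 4 ('g'): window [1,4] length 4
  Position 5 ('h'): window [1,5] length 5 -- new best
  Position 6 ('c'): window [1,6] length 6 -- new best
  Position 7 ('f'): repeat (last at 2), move window start to 3
  Position 7 ('f'): window [3,7] length 5
  Position 8 ('c'): repeat (last at 6), move window start to 7
  Position 8 ('c'): window [7,8] length 2
  Position 9 ('b'): window [7,9] length 3
  Position 10 ('g'): window [7,10] length 4
Longest substring with no repeats: "dfbghc" with length 6

6


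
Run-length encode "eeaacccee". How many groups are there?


Input: eeaacccee
Scanning for consecutive runs:
  Group 1: 'e' x 2 (positions 0-1)
  Group 2: 'a' x 2 (positions 2-3)
  Group 3: 'c' x 3 (positions 4-6)
  Group 4: 'e' x 2 (positions 7-8)
Total groups: 4

4


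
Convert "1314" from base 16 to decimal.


Input: "1314" in base 16
Positional expansion:
  Digit '1' (value 1) x 16^3 = 4096
  Digit '3' (value 3) x 16^2 = 768
  Digit '1' (value 1) x 16^1 = 16
  Digit '4' (value 4) x 16^0 = 4
Sum = 4884

4884


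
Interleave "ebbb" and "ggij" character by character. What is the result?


Interleaving "ebbb" and "ggij":
  Position 0: 'e' from first, 'g' from second => "eg"
  Position 1: 'b' from first, 'g' from second => "bg"
  Position 2: 'b' from first, 'i' from second => "bi"
  Position 3: 'b' from first, 'j' from second => "bj"
Result: egbgbibj

egbgbibj


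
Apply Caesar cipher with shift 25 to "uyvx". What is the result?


Caesar cipher: shift "uyvx" by 25
  'u' (pos 20) + 25 = pos 19 = 't'
  'y' (pos 24) + 25 = pos 23 = 'x'
  'v' (pos 21) + 25 = pos 20 = 'u'
  'x' (pos 23) + 25 = pos 22 = 'w'
Result: txuw

txuw


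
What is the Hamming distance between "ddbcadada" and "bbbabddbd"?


Comparing "ddbcadada" and "bbbabddbd" position by position:
  Position 0: 'd' vs 'b' => differ
  Position 1: 'd' vs 'b' => differ
  Position 2: 'b' vs 'b' => same
  Position 3: 'c' vs 'a' => differ
  Position 4: 'a' vs 'b' => differ
  Position 5: 'd' vs 'd' => same
  Position 6: 'a' vs 'd' => differ
  Position 7: 'd' vs 'b' => differ
  Position 8: 'a' vs 'd' => differ
Total differences (Hamming distance): 7

7


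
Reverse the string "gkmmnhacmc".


Input: gkmmnhacmc
Reading characters right to left:
  Position 9: 'c'
  Position 8: 'm'
  Position 7: 'c'
  Position 6: 'a'
  Position 5: 'h'
  Position 4: 'n'
  Position 3: 'm'
  Position 2: 'm'
  Position 1: 'k'
  Position 0: 'g'
Reversed: cmcahnmmkg

cmcahnmmkg


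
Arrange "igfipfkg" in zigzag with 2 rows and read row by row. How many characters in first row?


Zigzag "igfipfkg" into 2 rows:
Placing characters:
  'i' => row 0
  'g' => row 1
  'f' => row 0
  'i' => row 1
  'p' => row 0
  'f' => row 1
  'k' => row 0
  'g' => row 1
Rows:
  Row 0: "ifpk"
  Row 1: "gifg"
First row length: 4

4


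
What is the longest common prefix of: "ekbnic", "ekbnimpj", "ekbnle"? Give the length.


Words: ekbnic, ekbnimpj, ekbnle
  Position 0: all 'e' => match
  Position 1: all 'k' => match
  Position 2: all 'b' => match
  Position 3: all 'n' => match
  Position 4: ('i', 'i', 'l') => mismatch, stop
LCP = "ekbn" (length 4)

4


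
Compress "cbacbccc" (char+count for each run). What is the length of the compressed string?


Input: cbacbccc
Runs:
  'c' x 1 => "c1"
  'b' x 1 => "b1"
  'a' x 1 => "a1"
  'c' x 1 => "c1"
  'b' x 1 => "b1"
  'c' x 3 => "c3"
Compressed: "c1b1a1c1b1c3"
Compressed length: 12

12


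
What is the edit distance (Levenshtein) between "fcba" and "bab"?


Computing edit distance: "fcba" -> "bab"
DP table:
           b    a    b
      0    1    2    3
  f   1    1    2    3
  c   2    2    2    3
  b   3    2    3    2
  a   4    3    2    3
Edit distance = dp[4][3] = 3

3


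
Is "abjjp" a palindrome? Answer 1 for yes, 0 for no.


Input: abjjp
Reversed: pjjba
  Compare pos 0 ('a') with pos 4 ('p'): MISMATCH
  Compare pos 1 ('b') with pos 3 ('j'): MISMATCH
Result: not a palindrome

0


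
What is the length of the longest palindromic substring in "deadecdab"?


Input: "deadecdab"
Checking substrings for palindromes:
  No multi-char palindromic substrings found
Longest palindromic substring: "d" with length 1

1


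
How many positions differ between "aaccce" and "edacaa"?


Comparing "aaccce" and "edacaa" position by position:
  Position 0: 'a' vs 'e' => DIFFER
  Position 1: 'a' vs 'd' => DIFFER
  Position 2: 'c' vs 'a' => DIFFER
  Position 3: 'c' vs 'c' => same
  Position 4: 'c' vs 'a' => DIFFER
  Position 5: 'e' vs 'a' => DIFFER
Positions that differ: 5

5


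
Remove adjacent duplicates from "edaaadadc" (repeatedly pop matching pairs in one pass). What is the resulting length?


Input: edaaadadc
Stack-based adjacent duplicate removal:
  Read 'e': push. Stack: e
  Read 'd': push. Stack: ed
  Read 'a': push. Stack: eda
  Read 'a': matches stack top 'a' => pop. Stack: ed
  Read 'a': push. Stack: eda
  Read 'd': push. Stack: edad
  Read 'a': push. Stack: edada
  Read 'd': push. Stack: edadad
  Read 'c': push. Stack: edadadc
Final stack: "edadadc" (length 7)

7


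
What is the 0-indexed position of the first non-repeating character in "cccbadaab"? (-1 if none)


Input: cccbadaab
Character frequencies:
  'a': 3
  'b': 2
  'c': 3
  'd': 1
Scanning left to right for freq == 1:
  Position 0 ('c'): freq=3, skip
  Position 1 ('c'): freq=3, skip
  Position 2 ('c'): freq=3, skip
  Position 3 ('b'): freq=2, skip
  Position 4 ('a'): freq=3, skip
  Position 5 ('d'): unique! => answer = 5

5


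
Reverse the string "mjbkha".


Input: mjbkha
Reading characters right to left:
  Position 5: 'a'
  Position 4: 'h'
  Position 3: 'k'
  Position 2: 'b'
  Position 1: 'j'
  Position 0: 'm'
Reversed: ahkbjm

ahkbjm


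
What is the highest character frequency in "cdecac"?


Input: cdecac
Character counts:
  'a': 1
  'c': 3
  'd': 1
  'e': 1
Maximum frequency: 3

3


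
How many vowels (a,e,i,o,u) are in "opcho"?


Input: opcho
Checking each character:
  'o' at position 0: vowel (running total: 1)
  'p' at position 1: consonant
  'c' at position 2: consonant
  'h' at position 3: consonant
  'o' at position 4: vowel (running total: 2)
Total vowels: 2

2


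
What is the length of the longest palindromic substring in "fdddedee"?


Input: "fdddedee"
Checking substrings for palindromes:
  [1:4] "ddd" (len 3) => palindrome
  [3:6] "ded" (len 3) => palindrome
  [4:7] "ede" (len 3) => palindrome
  [1:3] "dd" (len 2) => palindrome
  [2:4] "dd" (len 2) => palindrome
  [6:8] "ee" (len 2) => palindrome
Longest palindromic substring: "ddd" with length 3

3


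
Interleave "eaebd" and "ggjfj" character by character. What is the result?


Interleaving "eaebd" and "ggjfj":
  Position 0: 'e' from first, 'g' from second => "eg"
  Position 1: 'a' from first, 'g' from second => "ag"
  Position 2: 'e' from first, 'j' from second => "ej"
  Position 3: 'b' from first, 'f' from second => "bf"
  Position 4: 'd' from first, 'j' from second => "dj"
Result: egagejbfdj

egagejbfdj


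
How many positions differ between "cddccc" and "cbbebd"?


Comparing "cddccc" and "cbbebd" position by position:
  Position 0: 'c' vs 'c' => same
  Position 1: 'd' vs 'b' => DIFFER
  Position 2: 'd' vs 'b' => DIFFER
  Position 3: 'c' vs 'e' => DIFFER
  Position 4: 'c' vs 'b' => DIFFER
  Position 5: 'c' vs 'd' => DIFFER
Positions that differ: 5

5


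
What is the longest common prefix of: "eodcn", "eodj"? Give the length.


Words: eodcn, eodj
  Position 0: all 'e' => match
  Position 1: all 'o' => match
  Position 2: all 'd' => match
  Position 3: ('c', 'j') => mismatch, stop
LCP = "eod" (length 3)

3


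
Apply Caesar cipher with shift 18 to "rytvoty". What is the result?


Caesar cipher: shift "rytvoty" by 18
  'r' (pos 17) + 18 = pos 9 = 'j'
  'y' (pos 24) + 18 = pos 16 = 'q'
  't' (pos 19) + 18 = pos 11 = 'l'
  'v' (pos 21) + 18 = pos 13 = 'n'
  'o' (pos 14) + 18 = pos 6 = 'g'
  't' (pos 19) + 18 = pos 11 = 'l'
  'y' (pos 24) + 18 = pos 16 = 'q'
Result: jqlnglq

jqlnglq


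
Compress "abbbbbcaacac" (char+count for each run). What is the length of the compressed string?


Input: abbbbbcaacac
Runs:
  'a' x 1 => "a1"
  'b' x 5 => "b5"
  'c' x 1 => "c1"
  'a' x 2 => "a2"
  'c' x 1 => "c1"
  'a' x 1 => "a1"
  'c' x 1 => "c1"
Compressed: "a1b5c1a2c1a1c1"
Compressed length: 14

14


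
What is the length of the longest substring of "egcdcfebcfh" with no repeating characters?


Input: "egcdcfebcfh"
Sliding window (track last position of each char):
  Position 0 ('e'): window [0,0] length 1 -- new best
  Position 1 ('g'): window [0,1] length 2 -- new best
  Position 2 ('c'): window [0,2] length 3 -- new best
  Position 3 ('d'): window [0,3] length 4 -- new best
  Position 4 ('c'): repeat (last at 2), move window start to 3
  Position 4 ('c'): window [3,4] length 2
  Position 5 ('f'): window [3,5] length 3
  Position 6 ('e'): window [3,6] length 4
  Position 7 ('b'): window [3,7] length 5 -- new best
  Position 8 ('c'): repeat (last at 4), move window start to 5
  Position 8 ('c'): window [5,8] length 4
  Position 9 ('f'): repeat (last at 5), move window start to 6
  Position 9 ('f'): window [6,9] length 4
  Position 10 ('h'): window [6,10] length 5
Longest substring with no repeats: "dcfeb" with length 5

5


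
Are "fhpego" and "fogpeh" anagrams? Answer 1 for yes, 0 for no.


Strings: "fhpego", "fogpeh"
Sorted first:  efghop
Sorted second: efghop
Sorted forms match => anagrams

1


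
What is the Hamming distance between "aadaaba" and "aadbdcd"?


Comparing "aadaaba" and "aadbdcd" position by position:
  Position 0: 'a' vs 'a' => same
  Position 1: 'a' vs 'a' => same
  Position 2: 'd' vs 'd' => same
  Position 3: 'a' vs 'b' => differ
  Position 4: 'a' vs 'd' => differ
  Position 5: 'b' vs 'c' => differ
  Position 6: 'a' vs 'd' => differ
Total differences (Hamming distance): 4

4


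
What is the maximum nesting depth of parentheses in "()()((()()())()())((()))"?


Input: "()()((()()())()())((()))"
Tracking depth:
  Position 0 '(': depth becomes 1
  Position 1 ')': depth becomes 0
  Position 2 '(': depth becomes 1
  Position 3 ')': depth becomes 0
  Position 4 '(': depth becomes 1
  Position 5 '(': depth becomes 2
  Position 6 '(': depth becomes 3
  Position 7 ')': depth becomes 2
  Position 8 '(': depth becomes 3
  Position 9 ')': depth becomes 2
  Position 10 '(': depth becomes 3
  Position 11 ')': depth becomes 2
  Position 12 ')': depth becomes 1
  Position 13 '(': depth becomes 2
  Position 14 ')': depth becomes 1
  Position 15 '(': depth becomes 2
  Position 16 ')': depth becomes 1
  Position 17 ')': depth becomes 0
  Position 18 '(': depth becomes 1
  Position 19 '(': depth becomes 2
  Position 20 '(': depth becomes 3
  Position 21 ')': depth becomes 2
  Position 22 ')': depth becomes 1
  Position 23 ')': depth becomes 0
Maximum depth reached: 3

3


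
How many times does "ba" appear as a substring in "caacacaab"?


Searching for "ba" in "caacacaab"
Scanning each position:
  Position 0: "ca" => no
  Position 1: "aa" => no
  Position 2: "ac" => no
  Position 3: "ca" => no
  Position 4: "ac" => no
  Position 5: "ca" => no
  Position 6: "aa" => no
  Position 7: "ab" => no
Total occurrences: 0

0


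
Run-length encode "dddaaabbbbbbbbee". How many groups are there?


Input: dddaaabbbbbbbbee
Scanning for consecutive runs:
  Group 1: 'd' x 3 (positions 0-2)
  Group 2: 'a' x 3 (positions 3-5)
  Group 3: 'b' x 8 (positions 6-13)
  Group 4: 'e' x 2 (positions 14-15)
Total groups: 4

4


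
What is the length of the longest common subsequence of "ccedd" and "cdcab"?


LCS of "ccedd" and "cdcab"
DP table:
           c    d    c    a    b
      0    0    0    0    0    0
  c   0    1    1    1    1    1
  c   0    1    1    2    2    2
  e   0    1    1    2    2    2
  d   0    1    2    2    2    2
  d   0    1    2    2    2    2
LCS length = dp[5][5] = 2

2


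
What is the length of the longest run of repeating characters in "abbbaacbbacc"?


Input: "abbbaacbbacc"
Scanning for longest run:
  Position 1 ('b'): new char, reset run to 1
  Position 2 ('b'): continues run of 'b', length=2
  Position 3 ('b'): continues run of 'b', length=3
  Position 4 ('a'): new char, reset run to 1
  Position 5 ('a'): continues run of 'a', length=2
  Position 6 ('c'): new char, reset run to 1
  Position 7 ('b'): new char, reset run to 1
  Position 8 ('b'): continues run of 'b', length=2
  Position 9 ('a'): new char, reset run to 1
  Position 10 ('c'): new char, reset run to 1
  Position 11 ('c'): continues run of 'c', length=2
Longest run: 'b' with length 3

3


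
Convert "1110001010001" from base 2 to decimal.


Input: "1110001010001" in base 2
Positional expansion:
  Digit '1' (value 1) x 2^12 = 4096
  Digit '1' (value 1) x 2^11 = 2048
  Digit '1' (value 1) x 2^10 = 1024
  Digit '0' (value 0) x 2^9 = 0
  Digit '0' (value 0) x 2^8 = 0
  Digit '0' (value 0) x 2^7 = 0
  Digit '1' (value 1) x 2^6 = 64
  Digit '0' (value 0) x 2^5 = 0
  Digit '1' (value 1) x 2^4 = 16
  Digit '0' (value 0) x 2^3 = 0
  Digit '0' (value 0) x 2^2 = 0
  Digit '0' (value 0) x 2^1 = 0
  Digit '1' (value 1) x 2^0 = 1
Sum = 7249

7249


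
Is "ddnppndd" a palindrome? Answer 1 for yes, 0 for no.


Input: ddnppndd
Reversed: ddnppndd
  Compare pos 0 ('d') with pos 7 ('d'): match
  Compare pos 1 ('d') with pos 6 ('d'): match
  Compare pos 2 ('n') with pos 5 ('n'): match
  Compare pos 3 ('p') with pos 4 ('p'): match
Result: palindrome

1


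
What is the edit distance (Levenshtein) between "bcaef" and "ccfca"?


Computing edit distance: "bcaef" -> "ccfca"
DP table:
           c    c    f    c    a
      0    1    2    3    4    5
  b   1    1    2    3    4    5
  c   2    1    1    2    3    4
  a   3    2    2    2    3    3
  e   4    3    3    3    3    4
  f   5    4    4    3    4    4
Edit distance = dp[5][5] = 4

4


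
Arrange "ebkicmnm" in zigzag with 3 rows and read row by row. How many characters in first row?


Zigzag "ebkicmnm" into 3 rows:
Placing characters:
  'e' => row 0
  'b' => row 1
  'k' => row 2
  'i' => row 1
  'c' => row 0
  'm' => row 1
  'n' => row 2
  'm' => row 1
Rows:
  Row 0: "ec"
  Row 1: "bimm"
  Row 2: "kn"
First row length: 2

2


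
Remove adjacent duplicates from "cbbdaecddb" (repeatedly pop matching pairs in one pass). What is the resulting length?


Input: cbbdaecddb
Stack-based adjacent duplicate removal:
  Read 'c': push. Stack: c
  Read 'b': push. Stack: cb
  Read 'b': matches stack top 'b' => pop. Stack: c
  Read 'd': push. Stack: cd
  Read 'a': push. Stack: cda
  Read 'e': push. Stack: cdae
  Read 'c': push. Stack: cdaec
  Read 'd': push. Stack: cdaecd
  Read 'd': matches stack top 'd' => pop. Stack: cdaec
  Read 'b': push. Stack: cdaecb
Final stack: "cdaecb" (length 6)

6


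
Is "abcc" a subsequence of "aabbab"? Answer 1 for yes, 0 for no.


Check if "abcc" is a subsequence of "aabbab"
Greedy scan:
  Position 0 ('a'): matches sub[0] = 'a'
  Position 1 ('a'): no match needed
  Position 2 ('b'): matches sub[1] = 'b'
  Position 3 ('b'): no match needed
  Position 4 ('a'): no match needed
  Position 5 ('b'): no match needed
Only matched 2/4 characters => not a subsequence

0


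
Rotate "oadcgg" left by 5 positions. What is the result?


Input: "oadcgg", rotate left by 5
First 5 characters: "oadcg"
Remaining characters: "g"
Concatenate remaining + first: "g" + "oadcg" = "goadcg"

goadcg


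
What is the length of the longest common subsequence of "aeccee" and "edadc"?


LCS of "aeccee" and "edadc"
DP table:
           e    d    a    d    c
      0    0    0    0    0    0
  a   0    0    0    1    1    1
  e   0    1    1    1    1    1
  c   0    1    1    1    1    2
  c   0    1    1    1    1    2
  e   0    1    1    1    1    2
  e   0    1    1    1    1    2
LCS length = dp[6][5] = 2

2


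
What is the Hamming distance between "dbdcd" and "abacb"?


Comparing "dbdcd" and "abacb" position by position:
  Position 0: 'd' vs 'a' => differ
  Position 1: 'b' vs 'b' => same
  Position 2: 'd' vs 'a' => differ
  Position 3: 'c' vs 'c' => same
  Position 4: 'd' vs 'b' => differ
Total differences (Hamming distance): 3

3


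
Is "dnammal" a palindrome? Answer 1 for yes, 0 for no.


Input: dnammal
Reversed: lammand
  Compare pos 0 ('d') with pos 6 ('l'): MISMATCH
  Compare pos 1 ('n') with pos 5 ('a'): MISMATCH
  Compare pos 2 ('a') with pos 4 ('m'): MISMATCH
Result: not a palindrome

0


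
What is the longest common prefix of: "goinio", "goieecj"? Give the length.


Words: goinio, goieecj
  Position 0: all 'g' => match
  Position 1: all 'o' => match
  Position 2: all 'i' => match
  Position 3: ('n', 'e') => mismatch, stop
LCP = "goi" (length 3)

3


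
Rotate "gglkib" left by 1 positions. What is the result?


Input: "gglkib", rotate left by 1
First 1 characters: "g"
Remaining characters: "glkib"
Concatenate remaining + first: "glkib" + "g" = "glkibg"

glkibg


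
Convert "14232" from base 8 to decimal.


Input: "14232" in base 8
Positional expansion:
  Digit '1' (value 1) x 8^4 = 4096
  Digit '4' (value 4) x 8^3 = 2048
  Digit '2' (value 2) x 8^2 = 128
  Digit '3' (value 3) x 8^1 = 24
  Digit '2' (value 2) x 8^0 = 2
Sum = 6298

6298


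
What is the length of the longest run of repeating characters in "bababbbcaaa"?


Input: "bababbbcaaa"
Scanning for longest run:
  Position 1 ('a'): new char, reset run to 1
  Position 2 ('b'): new char, reset run to 1
  Position 3 ('a'): new char, reset run to 1
  Position 4 ('b'): new char, reset run to 1
  Position 5 ('b'): continues run of 'b', length=2
  Position 6 ('b'): continues run of 'b', length=3
  Position 7 ('c'): new char, reset run to 1
  Position 8 ('a'): new char, reset run to 1
  Position 9 ('a'): continues run of 'a', length=2
  Position 10 ('a'): continues run of 'a', length=3
Longest run: 'b' with length 3

3


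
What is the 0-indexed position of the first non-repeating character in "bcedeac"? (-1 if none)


Input: bcedeac
Character frequencies:
  'a': 1
  'b': 1
  'c': 2
  'd': 1
  'e': 2
Scanning left to right for freq == 1:
  Position 0 ('b'): unique! => answer = 0

0


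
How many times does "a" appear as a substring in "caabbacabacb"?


Searching for "a" in "caabbacabacb"
Scanning each position:
  Position 0: "c" => no
  Position 1: "a" => MATCH
  Position 2: "a" => MATCH
  Position 3: "b" => no
  Position 4: "b" => no
  Position 5: "a" => MATCH
  Position 6: "c" => no
  Position 7: "a" => MATCH
  Position 8: "b" => no
  Position 9: "a" => MATCH
  Position 10: "c" => no
  Position 11: "b" => no
Total occurrences: 5

5


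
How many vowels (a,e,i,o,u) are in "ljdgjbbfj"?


Input: ljdgjbbfj
Checking each character:
  'l' at position 0: consonant
  'j' at position 1: consonant
  'd' at position 2: consonant
  'g' at position 3: consonant
  'j' at position 4: consonant
  'b' at position 5: consonant
  'b' at position 6: consonant
  'f' at position 7: consonant
  'j' at position 8: consonant
Total vowels: 0

0


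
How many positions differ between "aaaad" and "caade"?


Comparing "aaaad" and "caade" position by position:
  Position 0: 'a' vs 'c' => DIFFER
  Position 1: 'a' vs 'a' => same
  Position 2: 'a' vs 'a' => same
  Position 3: 'a' vs 'd' => DIFFER
  Position 4: 'd' vs 'e' => DIFFER
Positions that differ: 3

3


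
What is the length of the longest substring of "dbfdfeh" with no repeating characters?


Input: "dbfdfeh"
Sliding window (track last position of each char):
  Position 0 ('d'): window [0,0] length 1 -- new best
  Position 1 ('b'): window [0,1] length 2 -- new best
  Position 2 ('f'): window [0,2] length 3 -- new best
  Position 3 ('d'): repeat (last at 0), move window start to 1
  Position 3 ('d'): window [1,3] length 3
  Position 4 ('f'): repeat (last at 2), move window start to 3
  Position 4 ('f'): window [3,4] length 2
  Position 5 ('e'): window [3,5] length 3
  Position 6 ('h'): window [3,6] length 4 -- new best
Longest substring with no repeats: "dfeh" with length 4

4


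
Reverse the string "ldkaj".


Input: ldkaj
Reading characters right to left:
  Position 4: 'j'
  Position 3: 'a'
  Position 2: 'k'
  Position 1: 'd'
  Position 0: 'l'
Reversed: jakdl

jakdl


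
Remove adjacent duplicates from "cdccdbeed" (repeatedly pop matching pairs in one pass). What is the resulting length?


Input: cdccdbeed
Stack-based adjacent duplicate removal:
  Read 'c': push. Stack: c
  Read 'd': push. Stack: cd
  Read 'c': push. Stack: cdc
  Read 'c': matches stack top 'c' => pop. Stack: cd
  Read 'd': matches stack top 'd' => pop. Stack: c
  Read 'b': push. Stack: cb
  Read 'e': push. Stack: cbe
  Read 'e': matches stack top 'e' => pop. Stack: cb
  Read 'd': push. Stack: cbd
Final stack: "cbd" (length 3)

3


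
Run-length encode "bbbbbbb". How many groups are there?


Input: bbbbbbb
Scanning for consecutive runs:
  Group 1: 'b' x 7 (positions 0-6)
Total groups: 1

1


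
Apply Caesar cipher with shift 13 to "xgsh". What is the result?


Caesar cipher: shift "xgsh" by 13
  'x' (pos 23) + 13 = pos 10 = 'k'
  'g' (pos 6) + 13 = pos 19 = 't'
  's' (pos 18) + 13 = pos 5 = 'f'
  'h' (pos 7) + 13 = pos 20 = 'u'
Result: ktfu

ktfu


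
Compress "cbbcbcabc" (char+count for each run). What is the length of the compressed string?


Input: cbbcbcabc
Runs:
  'c' x 1 => "c1"
  'b' x 2 => "b2"
  'c' x 1 => "c1"
  'b' x 1 => "b1"
  'c' x 1 => "c1"
  'a' x 1 => "a1"
  'b' x 1 => "b1"
  'c' x 1 => "c1"
Compressed: "c1b2c1b1c1a1b1c1"
Compressed length: 16

16


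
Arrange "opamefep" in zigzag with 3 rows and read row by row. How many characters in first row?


Zigzag "opamefep" into 3 rows:
Placing characters:
  'o' => row 0
  'p' => row 1
  'a' => row 2
  'm' => row 1
  'e' => row 0
  'f' => row 1
  'e' => row 2
  'p' => row 1
Rows:
  Row 0: "oe"
  Row 1: "pmfp"
  Row 2: "ae"
First row length: 2

2


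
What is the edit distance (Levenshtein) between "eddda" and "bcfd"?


Computing edit distance: "eddda" -> "bcfd"
DP table:
           b    c    f    d
      0    1    2    3    4
  e   1    1    2    3    4
  d   2    2    2    3    3
  d   3    3    3    3    3
  d   4    4    4    4    3
  a   5    5    5    5    4
Edit distance = dp[5][4] = 4

4


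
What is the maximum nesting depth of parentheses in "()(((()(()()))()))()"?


Input: "()(((()(()()))()))()"
Tracking depth:
  Position 0 '(': depth becomes 1
  Position 1 ')': depth becomes 0
  Position 2 '(': depth becomes 1
  Position 3 '(': depth becomes 2
  Position 4 '(': depth becomes 3
  Position 5 '(': depth becomes 4
  Position 6 ')': depth becomes 3
  Position 7 '(': depth becomes 4
  Position 8 '(': depth becomes 5
  Position 9 ')': depth becomes 4
  Position 10 '(': depth becomes 5
  Position 11 ')': depth becomes 4
  Position 12 ')': depth becomes 3
  Position 13 ')': depth becomes 2
  Position 14 '(': depth becomes 3
  Position 15 ')': depth becomes 2
  Position 16 ')': depth becomes 1
  Position 17 ')': depth becomes 0
  Position 18 '(': depth becomes 1
  Position 19 ')': depth becomes 0
Maximum depth reached: 5

5


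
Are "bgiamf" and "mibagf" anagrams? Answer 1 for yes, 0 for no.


Strings: "bgiamf", "mibagf"
Sorted first:  abfgim
Sorted second: abfgim
Sorted forms match => anagrams

1


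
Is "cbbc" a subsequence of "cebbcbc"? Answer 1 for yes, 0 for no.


Check if "cbbc" is a subsequence of "cebbcbc"
Greedy scan:
  Position 0 ('c'): matches sub[0] = 'c'
  Position 1 ('e'): no match needed
  Position 2 ('b'): matches sub[1] = 'b'
  Position 3 ('b'): matches sub[2] = 'b'
  Position 4 ('c'): matches sub[3] = 'c'
  Position 5 ('b'): no match needed
  Position 6 ('c'): no match needed
All 4 characters matched => is a subsequence

1


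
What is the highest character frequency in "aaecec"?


Input: aaecec
Character counts:
  'a': 2
  'c': 2
  'e': 2
Maximum frequency: 2

2


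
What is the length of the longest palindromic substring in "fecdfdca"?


Input: "fecdfdca"
Checking substrings for palindromes:
  [2:7] "cdfdc" (len 5) => palindrome
  [3:6] "dfd" (len 3) => palindrome
Longest palindromic substring: "cdfdc" with length 5

5


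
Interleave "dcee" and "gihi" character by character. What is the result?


Interleaving "dcee" and "gihi":
  Position 0: 'd' from first, 'g' from second => "dg"
  Position 1: 'c' from first, 'i' from second => "ci"
  Position 2: 'e' from first, 'h' from second => "eh"
  Position 3: 'e' from first, 'i' from second => "ei"
Result: dgciehei

dgciehei


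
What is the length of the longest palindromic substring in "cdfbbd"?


Input: "cdfbbd"
Checking substrings for palindromes:
  [3:5] "bb" (len 2) => palindrome
Longest palindromic substring: "bb" with length 2

2


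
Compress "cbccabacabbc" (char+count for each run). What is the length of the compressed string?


Input: cbccabacabbc
Runs:
  'c' x 1 => "c1"
  'b' x 1 => "b1"
  'c' x 2 => "c2"
  'a' x 1 => "a1"
  'b' x 1 => "b1"
  'a' x 1 => "a1"
  'c' x 1 => "c1"
  'a' x 1 => "a1"
  'b' x 2 => "b2"
  'c' x 1 => "c1"
Compressed: "c1b1c2a1b1a1c1a1b2c1"
Compressed length: 20

20


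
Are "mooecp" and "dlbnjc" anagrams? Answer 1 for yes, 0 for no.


Strings: "mooecp", "dlbnjc"
Sorted first:  cemoop
Sorted second: bcdjln
Differ at position 0: 'c' vs 'b' => not anagrams

0


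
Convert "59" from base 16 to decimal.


Input: "59" in base 16
Positional expansion:
  Digit '5' (value 5) x 16^1 = 80
  Digit '9' (value 9) x 16^0 = 9
Sum = 89

89


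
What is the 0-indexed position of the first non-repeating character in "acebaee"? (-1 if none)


Input: acebaee
Character frequencies:
  'a': 2
  'b': 1
  'c': 1
  'e': 3
Scanning left to right for freq == 1:
  Position 0 ('a'): freq=2, skip
  Position 1 ('c'): unique! => answer = 1

1


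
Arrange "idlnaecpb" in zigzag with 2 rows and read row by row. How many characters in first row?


Zigzag "idlnaecpb" into 2 rows:
Placing characters:
  'i' => row 0
  'd' => row 1
  'l' => row 0
  'n' => row 1
  'a' => row 0
  'e' => row 1
  'c' => row 0
  'p' => row 1
  'b' => row 0
Rows:
  Row 0: "ilacb"
  Row 1: "dnep"
First row length: 5

5


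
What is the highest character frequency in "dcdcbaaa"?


Input: dcdcbaaa
Character counts:
  'a': 3
  'b': 1
  'c': 2
  'd': 2
Maximum frequency: 3

3


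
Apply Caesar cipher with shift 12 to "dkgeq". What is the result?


Caesar cipher: shift "dkgeq" by 12
  'd' (pos 3) + 12 = pos 15 = 'p'
  'k' (pos 10) + 12 = pos 22 = 'w'
  'g' (pos 6) + 12 = pos 18 = 's'
  'e' (pos 4) + 12 = pos 16 = 'q'
  'q' (pos 16) + 12 = pos 2 = 'c'
Result: pwsqc

pwsqc


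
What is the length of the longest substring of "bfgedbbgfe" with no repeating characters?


Input: "bfgedbbgfe"
Sliding window (track last position of each char):
  Position 0 ('b'): window [0,0] length 1 -- new best
  Position 1 ('f'): window [0,1] length 2 -- new best
  Position 2 ('g'): window [0,2] length 3 -- new best
  Position 3 ('e'): window [0,3] length 4 -- new best
  Position 4 ('d'): window [0,4] length 5 -- new best
  Position 5 ('b'): repeat (last at 0), move window start to 1
  Position 5 ('b'): window [1,5] length 5
  Position 6 ('b'): repeat (last at 5), move window start to 6
  Position 6 ('b'): window [6,6] length 1
  Position 7 ('g'): window [6,7] length 2
  Position 8 ('f'): window [6,8] length 3
  Position 9 ('e'): window [6,9] length 4
Longest substring with no repeats: "bfged" with length 5

5


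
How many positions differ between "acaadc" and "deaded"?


Comparing "acaadc" and "deaded" position by position:
  Position 0: 'a' vs 'd' => DIFFER
  Position 1: 'c' vs 'e' => DIFFER
  Position 2: 'a' vs 'a' => same
  Position 3: 'a' vs 'd' => DIFFER
  Position 4: 'd' vs 'e' => DIFFER
  Position 5: 'c' vs 'd' => DIFFER
Positions that differ: 5

5


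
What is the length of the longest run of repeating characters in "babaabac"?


Input: "babaabac"
Scanning for longest run:
  Position 1 ('a'): new char, reset run to 1
  Position 2 ('b'): new char, reset run to 1
  Position 3 ('a'): new char, reset run to 1
  Position 4 ('a'): continues run of 'a', length=2
  Position 5 ('b'): new char, reset run to 1
  Position 6 ('a'): new char, reset run to 1
  Position 7 ('c'): new char, reset run to 1
Longest run: 'a' with length 2

2


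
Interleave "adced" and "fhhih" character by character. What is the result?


Interleaving "adced" and "fhhih":
  Position 0: 'a' from first, 'f' from second => "af"
  Position 1: 'd' from first, 'h' from second => "dh"
  Position 2: 'c' from first, 'h' from second => "ch"
  Position 3: 'e' from first, 'i' from second => "ei"
  Position 4: 'd' from first, 'h' from second => "dh"
Result: afdhcheidh

afdhcheidh


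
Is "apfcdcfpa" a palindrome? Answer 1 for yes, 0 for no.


Input: apfcdcfpa
Reversed: apfcdcfpa
  Compare pos 0 ('a') with pos 8 ('a'): match
  Compare pos 1 ('p') with pos 7 ('p'): match
  Compare pos 2 ('f') with pos 6 ('f'): match
  Compare pos 3 ('c') with pos 5 ('c'): match
Result: palindrome

1


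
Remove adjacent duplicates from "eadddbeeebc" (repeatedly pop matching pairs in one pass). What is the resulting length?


Input: eadddbeeebc
Stack-based adjacent duplicate removal:
  Read 'e': push. Stack: e
  Read 'a': push. Stack: ea
  Read 'd': push. Stack: ead
  Read 'd': matches stack top 'd' => pop. Stack: ea
  Read 'd': push. Stack: ead
  Read 'b': push. Stack: eadb
  Read 'e': push. Stack: eadbe
  Read 'e': matches stack top 'e' => pop. Stack: eadb
  Read 'e': push. Stack: eadbe
  Read 'b': push. Stack: eadbeb
  Read 'c': push. Stack: eadbebc
Final stack: "eadbebc" (length 7)

7


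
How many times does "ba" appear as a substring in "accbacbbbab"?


Searching for "ba" in "accbacbbbab"
Scanning each position:
  Position 0: "ac" => no
  Position 1: "cc" => no
  Position 2: "cb" => no
  Position 3: "ba" => MATCH
  Position 4: "ac" => no
  Position 5: "cb" => no
  Position 6: "bb" => no
  Position 7: "bb" => no
  Position 8: "ba" => MATCH
  Position 9: "ab" => no
Total occurrences: 2

2


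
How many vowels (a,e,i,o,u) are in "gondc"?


Input: gondc
Checking each character:
  'g' at position 0: consonant
  'o' at position 1: vowel (running total: 1)
  'n' at position 2: consonant
  'd' at position 3: consonant
  'c' at position 4: consonant
Total vowels: 1

1


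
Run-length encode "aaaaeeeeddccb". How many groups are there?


Input: aaaaeeeeddccb
Scanning for consecutive runs:
  Group 1: 'a' x 4 (positions 0-3)
  Group 2: 'e' x 4 (positions 4-7)
  Group 3: 'd' x 2 (positions 8-9)
  Group 4: 'c' x 2 (positions 10-11)
  Group 5: 'b' x 1 (positions 12-12)
Total groups: 5

5


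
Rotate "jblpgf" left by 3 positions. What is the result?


Input: "jblpgf", rotate left by 3
First 3 characters: "jbl"
Remaining characters: "pgf"
Concatenate remaining + first: "pgf" + "jbl" = "pgfjbl"

pgfjbl


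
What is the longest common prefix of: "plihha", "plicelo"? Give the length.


Words: plihha, plicelo
  Position 0: all 'p' => match
  Position 1: all 'l' => match
  Position 2: all 'i' => match
  Position 3: ('h', 'c') => mismatch, stop
LCP = "pli" (length 3)

3


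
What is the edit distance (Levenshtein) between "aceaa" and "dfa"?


Computing edit distance: "aceaa" -> "dfa"
DP table:
           d    f    a
      0    1    2    3
  a   1    1    2    2
  c   2    2    2    3
  e   3    3    3    3
  a   4    4    4    3
  a   5    5    5    4
Edit distance = dp[5][3] = 4

4


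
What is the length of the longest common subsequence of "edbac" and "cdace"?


LCS of "edbac" and "cdace"
DP table:
           c    d    a    c    e
      0    0    0    0    0    0
  e   0    0    0    0    0    1
  d   0    0    1    1    1    1
  b   0    0    1    1    1    1
  a   0    0    1    2    2    2
  c   0    1    1    2    3    3
LCS length = dp[5][5] = 3

3


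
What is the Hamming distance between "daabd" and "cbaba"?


Comparing "daabd" and "cbaba" position by position:
  Position 0: 'd' vs 'c' => differ
  Position 1: 'a' vs 'b' => differ
  Position 2: 'a' vs 'a' => same
  Position 3: 'b' vs 'b' => same
  Position 4: 'd' vs 'a' => differ
Total differences (Hamming distance): 3

3


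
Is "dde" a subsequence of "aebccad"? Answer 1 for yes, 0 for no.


Check if "dde" is a subsequence of "aebccad"
Greedy scan:
  Position 0 ('a'): no match needed
  Position 1 ('e'): no match needed
  Position 2 ('b'): no match needed
  Position 3 ('c'): no match needed
  Position 4 ('c'): no match needed
  Position 5 ('a'): no match needed
  Position 6 ('d'): matches sub[0] = 'd'
Only matched 1/3 characters => not a subsequence

0


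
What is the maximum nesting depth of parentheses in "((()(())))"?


Input: "((()(())))"
Tracking depth:
  Position 0 '(': depth becomes 1
  Position 1 '(': depth becomes 2
  Position 2 '(': depth becomes 3
  Position 3 ')': depth becomes 2
  Position 4 '(': depth becomes 3
  Position 5 '(': depth becomes 4
  Position 6 ')': depth becomes 3
  Position 7 ')': depth becomes 2
  Position 8 ')': depth becomes 1
  Position 9 ')': depth becomes 0
Maximum depth reached: 4

4


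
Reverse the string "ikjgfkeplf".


Input: ikjgfkeplf
Reading characters right to left:
  Position 9: 'f'
  Position 8: 'l'
  Position 7: 'p'
  Position 6: 'e'
  Position 5: 'k'
  Position 4: 'f'
  Position 3: 'g'
  Position 2: 'j'
  Position 1: 'k'
  Position 0: 'i'
Reversed: flpekfgjki

flpekfgjki


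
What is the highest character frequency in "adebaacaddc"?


Input: adebaacaddc
Character counts:
  'a': 4
  'b': 1
  'c': 2
  'd': 3
  'e': 1
Maximum frequency: 4

4


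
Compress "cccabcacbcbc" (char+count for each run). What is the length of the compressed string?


Input: cccabcacbcbc
Runs:
  'c' x 3 => "c3"
  'a' x 1 => "a1"
  'b' x 1 => "b1"
  'c' x 1 => "c1"
  'a' x 1 => "a1"
  'c' x 1 => "c1"
  'b' x 1 => "b1"
  'c' x 1 => "c1"
  'b' x 1 => "b1"
  'c' x 1 => "c1"
Compressed: "c3a1b1c1a1c1b1c1b1c1"
Compressed length: 20

20


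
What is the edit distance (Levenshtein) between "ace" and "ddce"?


Computing edit distance: "ace" -> "ddce"
DP table:
           d    d    c    e
      0    1    2    3    4
  a   1    1    2    3    4
  c   2    2    2    2    3
  e   3    3    3    3    2
Edit distance = dp[3][4] = 2

2


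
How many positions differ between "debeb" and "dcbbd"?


Comparing "debeb" and "dcbbd" position by position:
  Position 0: 'd' vs 'd' => same
  Position 1: 'e' vs 'c' => DIFFER
  Position 2: 'b' vs 'b' => same
  Position 3: 'e' vs 'b' => DIFFER
  Position 4: 'b' vs 'd' => DIFFER
Positions that differ: 3

3
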